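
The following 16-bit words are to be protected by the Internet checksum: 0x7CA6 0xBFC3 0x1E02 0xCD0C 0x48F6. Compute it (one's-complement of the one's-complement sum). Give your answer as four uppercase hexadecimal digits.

One's-complement addition (fold any carry out of bit 15 back into bit 0):
  0x7CA6 + 0xBFC3 = 0x13C69 → wrap carry → 0x3C6A
  0x3C6A + 0x1E02 = 0x05A6C
  0x5A6C + 0xCD0C = 0x12778 → wrap carry → 0x2779
  0x2779 + 0x48F6 = 0x0706F
One's-complement sum = 0x706F.
Checksum = ~0x706F & 0xFFFF = 0x8F90.

8F90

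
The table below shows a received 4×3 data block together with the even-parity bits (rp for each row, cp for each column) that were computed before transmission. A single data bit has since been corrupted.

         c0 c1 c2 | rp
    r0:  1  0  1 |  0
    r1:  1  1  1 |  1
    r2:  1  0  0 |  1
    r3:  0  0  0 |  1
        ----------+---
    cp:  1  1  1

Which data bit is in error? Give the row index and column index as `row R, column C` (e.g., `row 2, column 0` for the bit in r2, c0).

Recompute each row's even parity and compare to rp:
  r0: data parity 0, sent rp 0 → ok
  r1: data parity 1, sent rp 1 → ok
  r2: data parity 1, sent rp 1 → ok
  r3: data parity 0, sent rp 1 → mismatch
Recompute each column's even parity and compare to cp:
  c0: data parity 1, sent cp 1 → ok
  c1: data parity 1, sent cp 1 → ok
  c2: data parity 0, sent cp 1 → mismatch
Exactly one row (r3) and one column (c2) fail → the flipped bit is at their intersection.

row 3, column 2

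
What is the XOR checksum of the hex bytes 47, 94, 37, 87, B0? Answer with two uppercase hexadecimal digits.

XOR the bytes together:
  start with 0x47
  0x47 ⊕ 0x94 = 0xD3
  0xD3 ⊕ 0x37 = 0xE4
  0xE4 ⊕ 0x87 = 0x63
  0x63 ⊕ 0xB0 = 0xD3

D3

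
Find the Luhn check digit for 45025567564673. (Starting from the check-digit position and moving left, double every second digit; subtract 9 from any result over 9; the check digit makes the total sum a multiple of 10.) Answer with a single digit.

6

Partial digits right→left: 3 7 6 4 6 5 7 6 5 5 2 0 5 4
Double every second digit counting from the check-digit position (so the 1st, 3rd, 5th, ... of the partial from the right).
  doubled (with −9 where >9): 6 3 3 5 1 4 1 → sum 23
  kept as-is: 7 4 5 6 5 0 4 → sum 31
Total = 23 + 31 = 54.
Check digit = (10 − (54 mod 10)) mod 10 = 6.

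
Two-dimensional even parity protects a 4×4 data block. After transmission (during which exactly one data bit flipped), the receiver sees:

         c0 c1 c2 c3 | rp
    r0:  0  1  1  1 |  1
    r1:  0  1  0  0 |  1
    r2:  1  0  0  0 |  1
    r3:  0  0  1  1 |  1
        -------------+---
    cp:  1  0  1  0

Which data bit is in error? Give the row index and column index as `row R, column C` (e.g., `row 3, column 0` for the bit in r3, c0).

row 3, column 2

Recompute each row's even parity and compare to rp:
  r0: data parity 1, sent rp 1 → ok
  r1: data parity 1, sent rp 1 → ok
  r2: data parity 1, sent rp 1 → ok
  r3: data parity 0, sent rp 1 → mismatch
Recompute each column's even parity and compare to cp:
  c0: data parity 1, sent cp 1 → ok
  c1: data parity 0, sent cp 0 → ok
  c2: data parity 0, sent cp 1 → mismatch
  c3: data parity 0, sent cp 0 → ok
Exactly one row (r3) and one column (c2) fail → the flipped bit is at their intersection.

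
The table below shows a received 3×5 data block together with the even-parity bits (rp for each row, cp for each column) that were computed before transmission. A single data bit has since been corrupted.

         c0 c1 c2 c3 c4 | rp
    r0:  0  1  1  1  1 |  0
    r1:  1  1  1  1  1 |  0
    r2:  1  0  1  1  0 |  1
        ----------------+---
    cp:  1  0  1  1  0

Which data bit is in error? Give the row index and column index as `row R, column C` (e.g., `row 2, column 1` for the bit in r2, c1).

Recompute each row's even parity and compare to rp:
  r0: data parity 0, sent rp 0 → ok
  r1: data parity 1, sent rp 0 → mismatch
  r2: data parity 1, sent rp 1 → ok
Recompute each column's even parity and compare to cp:
  c0: data parity 0, sent cp 1 → mismatch
  c1: data parity 0, sent cp 0 → ok
  c2: data parity 1, sent cp 1 → ok
  c3: data parity 1, sent cp 1 → ok
  c4: data parity 0, sent cp 0 → ok
Exactly one row (r1) and one column (c0) fail → the flipped bit is at their intersection.

row 1, column 0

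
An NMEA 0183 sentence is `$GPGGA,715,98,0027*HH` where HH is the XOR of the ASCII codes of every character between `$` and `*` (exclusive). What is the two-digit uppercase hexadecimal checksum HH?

XOR the ASCII codes of the payload characters:
  'G' = 0x47 → acc = 0x47
  'P' = 0x50 → acc = 0x17
  'G' = 0x47 → acc = 0x50
  'G' = 0x47 → acc = 0x17
  'A' = 0x41 → acc = 0x56
  ',' = 0x2C → acc = 0x7A
  '7' = 0x37 → acc = 0x4D
  '1' = 0x31 → acc = 0x7C
  '5' = 0x35 → acc = 0x49
  ',' = 0x2C → acc = 0x65
  '9' = 0x39 → acc = 0x5C
  '8' = 0x38 → acc = 0x64
  ',' = 0x2C → acc = 0x48
  '0' = 0x30 → acc = 0x78
  '0' = 0x30 → acc = 0x48
  '2' = 0x32 → acc = 0x7A
  '7' = 0x37 → acc = 0x4D
Checksum = 0x4D.

4D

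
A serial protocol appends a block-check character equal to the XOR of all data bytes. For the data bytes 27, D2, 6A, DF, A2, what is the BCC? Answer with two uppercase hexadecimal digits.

E2

XOR the bytes together:
  start with 0x27
  0x27 ⊕ 0xD2 = 0xF5
  0xF5 ⊕ 0x6A = 0x9F
  0x9F ⊕ 0xDF = 0x40
  0x40 ⊕ 0xA2 = 0xE2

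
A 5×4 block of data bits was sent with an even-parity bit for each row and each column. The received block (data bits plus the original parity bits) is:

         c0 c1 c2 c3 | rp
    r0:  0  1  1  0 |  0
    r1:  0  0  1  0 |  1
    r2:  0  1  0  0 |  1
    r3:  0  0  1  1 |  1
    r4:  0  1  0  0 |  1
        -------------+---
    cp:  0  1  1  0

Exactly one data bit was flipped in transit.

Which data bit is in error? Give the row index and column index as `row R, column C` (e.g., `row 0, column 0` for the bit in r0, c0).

row 3, column 3

Recompute each row's even parity and compare to rp:
  r0: data parity 0, sent rp 0 → ok
  r1: data parity 1, sent rp 1 → ok
  r2: data parity 1, sent rp 1 → ok
  r3: data parity 0, sent rp 1 → mismatch
  r4: data parity 1, sent rp 1 → ok
Recompute each column's even parity and compare to cp:
  c0: data parity 0, sent cp 0 → ok
  c1: data parity 1, sent cp 1 → ok
  c2: data parity 1, sent cp 1 → ok
  c3: data parity 1, sent cp 0 → mismatch
Exactly one row (r3) and one column (c3) fail → the flipped bit is at their intersection.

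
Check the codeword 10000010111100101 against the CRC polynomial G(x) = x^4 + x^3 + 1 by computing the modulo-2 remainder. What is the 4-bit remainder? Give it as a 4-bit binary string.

Modulo-2 division of 10000010111100101 by 11001:
  pos 0: 10000 XOR 11001 = 01001
  pos 1: 10010 XOR 11001 = 01011
  pos 2: 10111 XOR 11001 = 01110
  pos 3: 11100 XOR 11001 = 00101
  pos 5: 10111 XOR 11001 = 01110
  pos 6: 11101 XOR 11001 = 00100
  pos 8: 10010 XOR 11001 = 01011
  pos 9: 10110 XOR 11001 = 01111
  pos 10: 11111 XOR 11001 = 00110
  pos 12: 11001 XOR 11001 = 00000
Remainder = 0000 (zero — the frame passes the CRC check).

0000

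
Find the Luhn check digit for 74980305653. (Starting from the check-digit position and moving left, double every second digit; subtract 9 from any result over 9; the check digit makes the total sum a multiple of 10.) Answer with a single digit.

Partial digits right→left: 3 5 6 5 0 3 0 8 9 4 7
Double every second digit counting from the check-digit position (so the 1st, 3rd, 5th, ... of the partial from the right).
  doubled (with −9 where >9): 6 3 0 0 9 5 → sum 23
  kept as-is: 5 5 3 8 4 → sum 25
Total = 23 + 25 = 48.
Check digit = (10 − (48 mod 10)) mod 10 = 2.

2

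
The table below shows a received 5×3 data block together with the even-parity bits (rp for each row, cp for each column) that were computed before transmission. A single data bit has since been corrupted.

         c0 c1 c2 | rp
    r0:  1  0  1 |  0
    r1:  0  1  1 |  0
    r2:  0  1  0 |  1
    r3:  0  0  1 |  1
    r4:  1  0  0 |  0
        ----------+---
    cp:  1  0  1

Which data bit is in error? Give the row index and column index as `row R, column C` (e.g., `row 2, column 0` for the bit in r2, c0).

Recompute each row's even parity and compare to rp:
  r0: data parity 0, sent rp 0 → ok
  r1: data parity 0, sent rp 0 → ok
  r2: data parity 1, sent rp 1 → ok
  r3: data parity 1, sent rp 1 → ok
  r4: data parity 1, sent rp 0 → mismatch
Recompute each column's even parity and compare to cp:
  c0: data parity 0, sent cp 1 → mismatch
  c1: data parity 0, sent cp 0 → ok
  c2: data parity 1, sent cp 1 → ok
Exactly one row (r4) and one column (c0) fail → the flipped bit is at their intersection.

row 4, column 0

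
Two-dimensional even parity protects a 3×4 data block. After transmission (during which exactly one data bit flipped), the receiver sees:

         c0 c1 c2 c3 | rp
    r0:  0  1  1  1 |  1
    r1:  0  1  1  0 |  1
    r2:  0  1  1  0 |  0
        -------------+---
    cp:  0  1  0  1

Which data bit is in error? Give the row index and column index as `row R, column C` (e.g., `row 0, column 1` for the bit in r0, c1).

Recompute each row's even parity and compare to rp:
  r0: data parity 1, sent rp 1 → ok
  r1: data parity 0, sent rp 1 → mismatch
  r2: data parity 0, sent rp 0 → ok
Recompute each column's even parity and compare to cp:
  c0: data parity 0, sent cp 0 → ok
  c1: data parity 1, sent cp 1 → ok
  c2: data parity 1, sent cp 0 → mismatch
  c3: data parity 1, sent cp 1 → ok
Exactly one row (r1) and one column (c2) fail → the flipped bit is at their intersection.

row 1, column 2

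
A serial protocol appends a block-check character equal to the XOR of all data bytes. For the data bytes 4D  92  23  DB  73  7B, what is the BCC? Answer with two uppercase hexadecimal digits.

XOR the bytes together:
  start with 0x4D
  0x4D ⊕ 0x92 = 0xDF
  0xDF ⊕ 0x23 = 0xFC
  0xFC ⊕ 0xDB = 0x27
  0x27 ⊕ 0x73 = 0x54
  0x54 ⊕ 0x7B = 0x2F

2F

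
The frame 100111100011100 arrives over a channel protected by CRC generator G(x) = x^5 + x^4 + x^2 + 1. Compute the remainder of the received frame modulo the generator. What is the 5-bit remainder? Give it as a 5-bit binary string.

00000

Modulo-2 division of 100111100011100 by 110101:
  pos 0: 100111 XOR 110101 = 010010
  pos 1: 100101 XOR 110101 = 010000
  pos 2: 100000 XOR 110101 = 010101
  pos 3: 101010 XOR 110101 = 011111
  pos 4: 111110 XOR 110101 = 001011
  pos 6: 101111 XOR 110101 = 011010
  pos 7: 110101 XOR 110101 = 000000
Remainder = 00000 (zero — the frame passes the CRC check).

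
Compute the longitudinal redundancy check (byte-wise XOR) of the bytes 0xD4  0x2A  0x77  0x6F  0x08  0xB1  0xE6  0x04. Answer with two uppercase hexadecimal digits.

XOR the bytes together:
  start with 0xD4
  0xD4 ⊕ 0x2A = 0xFE
  0xFE ⊕ 0x77 = 0x89
  0x89 ⊕ 0x6F = 0xE6
  0xE6 ⊕ 0x08 = 0xEE
  0xEE ⊕ 0xB1 = 0x5F
  0x5F ⊕ 0xE6 = 0xB9
  0xB9 ⊕ 0x04 = 0xBD

BD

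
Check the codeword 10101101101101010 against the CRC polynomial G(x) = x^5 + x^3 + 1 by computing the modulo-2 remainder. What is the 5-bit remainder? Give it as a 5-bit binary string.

01000

Modulo-2 division of 10101101101101010 by 101001:
  pos 0: 101011 XOR 101001 = 000010
  pos 4: 100110 XOR 101001 = 001111
  pos 6: 111111 XOR 101001 = 010110
  pos 7: 101100 XOR 101001 = 000101
  pos 10: 101101 XOR 101001 = 000100
Remainder = 01000 (nonzero — an error is detected).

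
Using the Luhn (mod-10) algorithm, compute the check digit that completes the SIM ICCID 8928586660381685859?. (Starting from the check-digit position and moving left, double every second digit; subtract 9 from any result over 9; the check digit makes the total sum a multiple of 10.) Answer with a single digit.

Partial digits right→left: 9 5 8 5 8 6 1 8 3 0 6 6 6 8 5 8 2 9 8
Double every second digit counting from the check-digit position (so the 1st, 3rd, 5th, ... of the partial from the right).
  doubled (with −9 where >9): 9 7 7 2 6 3 3 1 4 7 → sum 49
  kept as-is: 5 5 6 8 0 6 8 8 9 → sum 55
Total = 49 + 55 = 104.
Check digit = (10 − (104 mod 10)) mod 10 = 6.

6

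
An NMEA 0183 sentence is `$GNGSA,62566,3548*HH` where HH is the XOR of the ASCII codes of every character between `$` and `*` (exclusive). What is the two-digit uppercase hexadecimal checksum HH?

67

XOR the ASCII codes of the payload characters:
  'G' = 0x47 → acc = 0x47
  'N' = 0x4E → acc = 0x09
  'G' = 0x47 → acc = 0x4E
  'S' = 0x53 → acc = 0x1D
  'A' = 0x41 → acc = 0x5C
  ',' = 0x2C → acc = 0x70
  '6' = 0x36 → acc = 0x46
  '2' = 0x32 → acc = 0x74
  '5' = 0x35 → acc = 0x41
  '6' = 0x36 → acc = 0x77
  '6' = 0x36 → acc = 0x41
  ',' = 0x2C → acc = 0x6D
  '3' = 0x33 → acc = 0x5E
  '5' = 0x35 → acc = 0x6B
  '4' = 0x34 → acc = 0x5F
  '8' = 0x38 → acc = 0x67
Checksum = 0x67.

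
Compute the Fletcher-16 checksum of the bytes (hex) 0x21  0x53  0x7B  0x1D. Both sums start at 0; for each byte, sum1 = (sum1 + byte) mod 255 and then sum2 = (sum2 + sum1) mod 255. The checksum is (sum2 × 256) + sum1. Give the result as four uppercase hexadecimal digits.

920D

Running sums (mod 255):
  after byte 0 (0x21): sum1=33, sum2=33
  after byte 1 (0x53): sum1=116, sum2=149
  after byte 2 (0x7B): sum1=239, sum2=133
  after byte 3 (0x1D): sum1=13, sum2=146
Checksum = sum2·256 + sum1 = 146·256 + 13 = 37389 = 0x920D.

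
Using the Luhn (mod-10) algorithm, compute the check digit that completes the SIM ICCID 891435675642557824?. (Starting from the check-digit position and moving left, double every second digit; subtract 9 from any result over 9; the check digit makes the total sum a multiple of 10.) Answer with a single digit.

3

Partial digits right→left: 4 2 8 7 5 5 2 4 6 5 7 6 5 3 4 1 9 8
Double every second digit counting from the check-digit position (so the 1st, 3rd, 5th, ... of the partial from the right).
  doubled (with −9 where >9): 8 7 1 4 3 5 1 8 9 → sum 46
  kept as-is: 2 7 5 4 5 6 3 1 8 → sum 41
Total = 46 + 41 = 87.
Check digit = (10 − (87 mod 10)) mod 10 = 3.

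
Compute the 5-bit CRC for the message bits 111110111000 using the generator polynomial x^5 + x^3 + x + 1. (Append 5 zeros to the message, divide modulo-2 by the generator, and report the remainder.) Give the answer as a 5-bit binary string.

10010

Append 5 zeros: 11111011100000000. Divide by 101011 (XOR where the leading bit is 1):
  pos 0: 111110 XOR 101011 = 010101
  pos 1: 101011 XOR 101011 = 000000
  pos 7: 110000 XOR 101011 = 011011
  pos 8: 110110 XOR 101011 = 011101
  pos 9: 111010 XOR 101011 = 010001
  pos 10: 100010 XOR 101011 = 001001
Remainder (last 5 bits) = 10010. This is the CRC / FCS.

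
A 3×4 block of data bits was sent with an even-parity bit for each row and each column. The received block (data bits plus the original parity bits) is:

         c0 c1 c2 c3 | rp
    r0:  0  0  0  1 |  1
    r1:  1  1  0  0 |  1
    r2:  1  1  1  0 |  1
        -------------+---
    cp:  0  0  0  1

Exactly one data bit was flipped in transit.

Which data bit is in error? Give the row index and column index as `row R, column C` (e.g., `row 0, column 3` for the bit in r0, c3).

row 1, column 2

Recompute each row's even parity and compare to rp:
  r0: data parity 1, sent rp 1 → ok
  r1: data parity 0, sent rp 1 → mismatch
  r2: data parity 1, sent rp 1 → ok
Recompute each column's even parity and compare to cp:
  c0: data parity 0, sent cp 0 → ok
  c1: data parity 0, sent cp 0 → ok
  c2: data parity 1, sent cp 0 → mismatch
  c3: data parity 1, sent cp 1 → ok
Exactly one row (r1) and one column (c2) fail → the flipped bit is at their intersection.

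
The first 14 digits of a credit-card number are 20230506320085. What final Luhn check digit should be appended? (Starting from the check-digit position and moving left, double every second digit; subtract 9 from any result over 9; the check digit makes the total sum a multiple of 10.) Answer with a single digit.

0

Partial digits right→left: 5 8 0 0 2 3 6 0 5 0 3 2 0 2
Double every second digit counting from the check-digit position (so the 1st, 3rd, 5th, ... of the partial from the right).
  doubled (with −9 where >9): 1 0 4 3 1 6 0 → sum 15
  kept as-is: 8 0 3 0 0 2 2 → sum 15
Total = 15 + 15 = 30.
Check digit = (10 − (30 mod 10)) mod 10 = 0.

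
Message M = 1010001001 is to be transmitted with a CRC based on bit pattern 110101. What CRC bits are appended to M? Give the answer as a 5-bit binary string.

00101

Append 5 zeros: 101000100100000. Divide by 110101 (XOR where the leading bit is 1):
  pos 0: 101000 XOR 110101 = 011101
  pos 1: 111011 XOR 110101 = 001110
  pos 3: 111000 XOR 110101 = 001101
  pos 5: 110110 XOR 110101 = 000011
  pos 9: 110000 XOR 110101 = 000101
Remainder (last 5 bits) = 00101. This is the CRC / FCS.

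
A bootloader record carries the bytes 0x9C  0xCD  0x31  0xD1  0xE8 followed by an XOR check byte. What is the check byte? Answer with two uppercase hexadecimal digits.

59

XOR the bytes together:
  start with 0x9C
  0x9C ⊕ 0xCD = 0x51
  0x51 ⊕ 0x31 = 0x60
  0x60 ⊕ 0xD1 = 0xB1
  0xB1 ⊕ 0xE8 = 0x59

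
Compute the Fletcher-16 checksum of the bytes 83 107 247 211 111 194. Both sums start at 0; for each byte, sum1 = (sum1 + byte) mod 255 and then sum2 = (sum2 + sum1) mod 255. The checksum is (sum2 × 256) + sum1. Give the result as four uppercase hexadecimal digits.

0ABC

Running sums (mod 255):
  after byte 0 (83): sum1=83, sum2=83
  after byte 1 (107): sum1=190, sum2=18
  after byte 2 (247): sum1=182, sum2=200
  after byte 3 (211): sum1=138, sum2=83
  after byte 4 (111): sum1=249, sum2=77
  after byte 5 (194): sum1=188, sum2=10
Checksum = sum2·256 + sum1 = 10·256 + 188 = 2748 = 0x0ABC.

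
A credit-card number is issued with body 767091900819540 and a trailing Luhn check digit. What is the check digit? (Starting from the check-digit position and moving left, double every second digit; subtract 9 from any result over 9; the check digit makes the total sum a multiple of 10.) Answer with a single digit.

Partial digits right→left: 0 4 5 9 1 8 0 0 9 1 9 0 7 6 7
Double every second digit counting from the check-digit position (so the 1st, 3rd, 5th, ... of the partial from the right).
  doubled (with −9 where >9): 0 1 2 0 9 9 5 5 → sum 31
  kept as-is: 4 9 8 0 1 0 6 → sum 28
Total = 31 + 28 = 59.
Check digit = (10 − (59 mod 10)) mod 10 = 1.

1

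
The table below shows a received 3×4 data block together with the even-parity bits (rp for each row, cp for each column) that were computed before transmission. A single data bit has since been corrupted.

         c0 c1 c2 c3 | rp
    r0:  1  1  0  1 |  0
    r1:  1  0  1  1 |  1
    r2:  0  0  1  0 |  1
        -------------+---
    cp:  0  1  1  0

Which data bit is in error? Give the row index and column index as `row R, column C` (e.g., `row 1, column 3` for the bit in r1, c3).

row 0, column 2

Recompute each row's even parity and compare to rp:
  r0: data parity 1, sent rp 0 → mismatch
  r1: data parity 1, sent rp 1 → ok
  r2: data parity 1, sent rp 1 → ok
Recompute each column's even parity and compare to cp:
  c0: data parity 0, sent cp 0 → ok
  c1: data parity 1, sent cp 1 → ok
  c2: data parity 0, sent cp 1 → mismatch
  c3: data parity 0, sent cp 0 → ok
Exactly one row (r0) and one column (c2) fail → the flipped bit is at their intersection.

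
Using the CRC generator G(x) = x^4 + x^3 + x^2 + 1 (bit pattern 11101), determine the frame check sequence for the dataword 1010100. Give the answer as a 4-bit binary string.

Append 4 zeros: 10101000000. Divide by 11101 (XOR where the leading bit is 1):
  pos 0: 10101 XOR 11101 = 01000
  pos 1: 10000 XOR 11101 = 01101
  pos 2: 11010 XOR 11101 = 00111
  pos 4: 11100 XOR 11101 = 00001
Remainder (last 4 bits) = 0100. This is the CRC / FCS.

0100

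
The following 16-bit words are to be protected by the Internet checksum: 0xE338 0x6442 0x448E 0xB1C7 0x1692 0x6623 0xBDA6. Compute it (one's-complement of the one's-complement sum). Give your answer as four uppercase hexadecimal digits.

87D2

One's-complement addition (fold any carry out of bit 15 back into bit 0):
  0xE338 + 0x6442 = 0x1477A → wrap carry → 0x477B
  0x477B + 0x448E = 0x08C09
  0x8C09 + 0xB1C7 = 0x13DD0 → wrap carry → 0x3DD1
  0x3DD1 + 0x1692 = 0x05463
  0x5463 + 0x6623 = 0x0BA86
  0xBA86 + 0xBDA6 = 0x1782C → wrap carry → 0x782D
One's-complement sum = 0x782D.
Checksum = ~0x782D & 0xFFFF = 0x87D2.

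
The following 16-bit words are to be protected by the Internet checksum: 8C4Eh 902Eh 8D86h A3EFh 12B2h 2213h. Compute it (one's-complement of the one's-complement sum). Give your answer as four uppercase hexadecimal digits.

One's-complement addition (fold any carry out of bit 15 back into bit 0):
  0x8C4E + 0x902E = 0x11C7C → wrap carry → 0x1C7D
  0x1C7D + 0x8D86 = 0x0AA03
  0xAA03 + 0xA3EF = 0x14DF2 → wrap carry → 0x4DF3
  0x4DF3 + 0x12B2 = 0x060A5
  0x60A5 + 0x2213 = 0x082B8
One's-complement sum = 0x82B8.
Checksum = ~0x82B8 & 0xFFFF = 0x7D47.

7D47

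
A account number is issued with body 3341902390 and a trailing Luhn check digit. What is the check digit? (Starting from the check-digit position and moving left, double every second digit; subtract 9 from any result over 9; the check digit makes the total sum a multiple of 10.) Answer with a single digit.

Partial digits right→left: 0 9 3 2 0 9 1 4 3 3
Double every second digit counting from the check-digit position (so the 1st, 3rd, 5th, ... of the partial from the right).
  doubled (with −9 where >9): 0 6 0 2 6 → sum 14
  kept as-is: 9 2 9 4 3 → sum 27
Total = 14 + 27 = 41.
Check digit = (10 − (41 mod 10)) mod 10 = 9.

9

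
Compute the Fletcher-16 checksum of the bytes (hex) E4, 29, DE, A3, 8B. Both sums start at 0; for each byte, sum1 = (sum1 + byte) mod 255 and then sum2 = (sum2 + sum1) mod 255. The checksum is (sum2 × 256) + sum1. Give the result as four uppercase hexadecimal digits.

8C1C

Running sums (mod 255):
  after byte 0 (E4): sum1=228, sum2=228
  after byte 1 (29): sum1=14, sum2=242
  after byte 2 (DE): sum1=236, sum2=223
  after byte 3 (A3): sum1=144, sum2=112
  after byte 4 (8B): sum1=28, sum2=140
Checksum = sum2·256 + sum1 = 140·256 + 28 = 35868 = 0x8C1C.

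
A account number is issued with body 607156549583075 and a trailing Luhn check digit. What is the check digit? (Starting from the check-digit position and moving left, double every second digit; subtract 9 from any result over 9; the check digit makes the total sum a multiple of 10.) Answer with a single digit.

7

Partial digits right→left: 5 7 0 3 8 5 9 4 5 6 5 1 7 0 6
Double every second digit counting from the check-digit position (so the 1st, 3rd, 5th, ... of the partial from the right).
  doubled (with −9 where >9): 1 0 7 9 1 1 5 3 → sum 27
  kept as-is: 7 3 5 4 6 1 0 → sum 26
Total = 27 + 26 = 53.
Check digit = (10 − (53 mod 10)) mod 10 = 7.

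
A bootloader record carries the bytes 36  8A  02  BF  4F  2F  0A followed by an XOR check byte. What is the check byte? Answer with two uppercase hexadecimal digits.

XOR the bytes together:
  start with 0x36
  0x36 ⊕ 0x8A = 0xBC
  0xBC ⊕ 0x02 = 0xBE
  0xBE ⊕ 0xBF = 0x01
  0x01 ⊕ 0x4F = 0x4E
  0x4E ⊕ 0x2F = 0x61
  0x61 ⊕ 0x0A = 0x6B

6B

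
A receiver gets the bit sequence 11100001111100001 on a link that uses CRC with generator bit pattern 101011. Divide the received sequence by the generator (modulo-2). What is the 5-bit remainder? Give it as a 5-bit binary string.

11111

Modulo-2 division of 11100001111100001 by 101011:
  pos 0: 111000 XOR 101011 = 010011
  pos 1: 100110 XOR 101011 = 001101
  pos 3: 110111 XOR 101011 = 011100
  pos 4: 111001 XOR 101011 = 010010
  pos 5: 100101 XOR 101011 = 001110
  pos 7: 111010 XOR 101011 = 010001
  pos 8: 100010 XOR 101011 = 001001
  pos 10: 100100 XOR 101011 = 001111
Remainder = 11111 (nonzero — an error is detected).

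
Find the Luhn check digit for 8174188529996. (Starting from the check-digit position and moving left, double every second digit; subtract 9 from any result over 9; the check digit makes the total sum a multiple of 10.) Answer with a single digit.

7

Partial digits right→left: 6 9 9 9 2 5 8 8 1 4 7 1 8
Double every second digit counting from the check-digit position (so the 1st, 3rd, 5th, ... of the partial from the right).
  doubled (with −9 where >9): 3 9 4 7 2 5 7 → sum 37
  kept as-is: 9 9 5 8 4 1 → sum 36
Total = 37 + 36 = 73.
Check digit = (10 − (73 mod 10)) mod 10 = 7.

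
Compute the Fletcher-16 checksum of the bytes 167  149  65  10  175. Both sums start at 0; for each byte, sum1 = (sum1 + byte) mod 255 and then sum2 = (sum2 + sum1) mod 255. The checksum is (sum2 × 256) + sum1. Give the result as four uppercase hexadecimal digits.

Running sums (mod 255):
  after byte 0 (167): sum1=167, sum2=167
  after byte 1 (149): sum1=61, sum2=228
  after byte 2 (65): sum1=126, sum2=99
  after byte 3 (10): sum1=136, sum2=235
  after byte 4 (175): sum1=56, sum2=36
Checksum = sum2·256 + sum1 = 36·256 + 56 = 9272 = 0x2438.

2438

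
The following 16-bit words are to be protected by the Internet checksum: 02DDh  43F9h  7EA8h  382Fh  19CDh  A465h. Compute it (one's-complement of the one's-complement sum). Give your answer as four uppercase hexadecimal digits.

441F

One's-complement addition (fold any carry out of bit 15 back into bit 0):
  0x02DD + 0x43F9 = 0x046D6
  0x46D6 + 0x7EA8 = 0x0C57E
  0xC57E + 0x382F = 0x0FDAD
  0xFDAD + 0x19CD = 0x1177A → wrap carry → 0x177B
  0x177B + 0xA465 = 0x0BBE0
One's-complement sum = 0xBBE0.
Checksum = ~0xBBE0 & 0xFFFF = 0x441F.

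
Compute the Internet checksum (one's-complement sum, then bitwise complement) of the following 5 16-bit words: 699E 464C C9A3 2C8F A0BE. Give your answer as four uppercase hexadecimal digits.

B923

One's-complement addition (fold any carry out of bit 15 back into bit 0):
  0x699E + 0x464C = 0x0AFEA
  0xAFEA + 0xC9A3 = 0x1798D → wrap carry → 0x798E
  0x798E + 0x2C8F = 0x0A61D
  0xA61D + 0xA0BE = 0x146DB → wrap carry → 0x46DC
One's-complement sum = 0x46DC.
Checksum = ~0x46DC & 0xFFFF = 0xB923.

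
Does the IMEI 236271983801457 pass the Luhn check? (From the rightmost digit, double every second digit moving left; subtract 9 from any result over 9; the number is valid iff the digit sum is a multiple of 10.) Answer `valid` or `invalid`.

From the right, keep odd positions and double even positions (subtract 9 from any doubled value over 9):
  doubled (positions 2,4,...): 1 2 7 7 2 4 6 → sum 29
  kept (positions 1,3,...): 7 4 0 3 9 7 6 2 → sum 38
Total = 67.
67 mod 10 = 7, so the number is invalid.

invalid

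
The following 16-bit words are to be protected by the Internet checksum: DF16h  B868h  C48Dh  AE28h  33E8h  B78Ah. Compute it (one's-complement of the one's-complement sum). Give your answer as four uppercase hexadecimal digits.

One's-complement addition (fold any carry out of bit 15 back into bit 0):
  0xDF16 + 0xB868 = 0x1977E → wrap carry → 0x977F
  0x977F + 0xC48D = 0x15C0C → wrap carry → 0x5C0D
  0x5C0D + 0xAE28 = 0x10A35 → wrap carry → 0x0A36
  0x0A36 + 0x33E8 = 0x03E1E
  0x3E1E + 0xB78A = 0x0F5A8
One's-complement sum = 0xF5A8.
Checksum = ~0xF5A8 & 0xFFFF = 0x0A57.

0A57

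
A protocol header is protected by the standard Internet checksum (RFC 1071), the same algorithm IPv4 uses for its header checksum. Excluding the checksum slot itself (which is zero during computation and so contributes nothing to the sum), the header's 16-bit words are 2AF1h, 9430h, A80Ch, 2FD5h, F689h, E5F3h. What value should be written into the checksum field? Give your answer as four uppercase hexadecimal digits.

8C7E

One's-complement addition (fold any carry out of bit 15 back into bit 0):
  0x2AF1 + 0x9430 = 0x0BF21
  0xBF21 + 0xA80C = 0x1672D → wrap carry → 0x672E
  0x672E + 0x2FD5 = 0x09703
  0x9703 + 0xF689 = 0x18D8C → wrap carry → 0x8D8D
  0x8D8D + 0xE5F3 = 0x17380 → wrap carry → 0x7381
One's-complement sum = 0x7381.
Checksum = ~0x7381 & 0xFFFF = 0x8C7E.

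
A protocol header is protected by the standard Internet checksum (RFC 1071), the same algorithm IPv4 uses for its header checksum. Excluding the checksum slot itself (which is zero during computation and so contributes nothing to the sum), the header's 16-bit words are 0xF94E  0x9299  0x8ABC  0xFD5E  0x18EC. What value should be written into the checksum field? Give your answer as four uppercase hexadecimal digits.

One's-complement addition (fold any carry out of bit 15 back into bit 0):
  0xF94E + 0x9299 = 0x18BE7 → wrap carry → 0x8BE8
  0x8BE8 + 0x8ABC = 0x116A4 → wrap carry → 0x16A5
  0x16A5 + 0xFD5E = 0x11403 → wrap carry → 0x1404
  0x1404 + 0x18EC = 0x02CF0
One's-complement sum = 0x2CF0.
Checksum = ~0x2CF0 & 0xFFFF = 0xD30F.

D30F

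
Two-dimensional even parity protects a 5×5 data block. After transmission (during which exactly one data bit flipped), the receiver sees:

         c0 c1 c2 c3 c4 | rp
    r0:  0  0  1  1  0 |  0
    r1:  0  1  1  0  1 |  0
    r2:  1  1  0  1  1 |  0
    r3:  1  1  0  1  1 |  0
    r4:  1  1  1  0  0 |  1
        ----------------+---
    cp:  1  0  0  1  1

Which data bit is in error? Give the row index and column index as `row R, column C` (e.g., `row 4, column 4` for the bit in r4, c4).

Recompute each row's even parity and compare to rp:
  r0: data parity 0, sent rp 0 → ok
  r1: data parity 1, sent rp 0 → mismatch
  r2: data parity 0, sent rp 0 → ok
  r3: data parity 0, sent rp 0 → ok
  r4: data parity 1, sent rp 1 → ok
Recompute each column's even parity and compare to cp:
  c0: data parity 1, sent cp 1 → ok
  c1: data parity 0, sent cp 0 → ok
  c2: data parity 1, sent cp 0 → mismatch
  c3: data parity 1, sent cp 1 → ok
  c4: data parity 1, sent cp 1 → ok
Exactly one row (r1) and one column (c2) fail → the flipped bit is at their intersection.

row 1, column 2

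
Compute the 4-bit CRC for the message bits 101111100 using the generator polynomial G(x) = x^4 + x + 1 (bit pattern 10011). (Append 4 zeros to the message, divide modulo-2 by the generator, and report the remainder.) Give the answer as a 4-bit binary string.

0000

Append 4 zeros: 1011111000000. Divide by 10011 (XOR where the leading bit is 1):
  pos 0: 10111 XOR 10011 = 00100
  pos 2: 10011 XOR 10011 = 00000
Remainder (last 4 bits) = 0000. This is the CRC / FCS.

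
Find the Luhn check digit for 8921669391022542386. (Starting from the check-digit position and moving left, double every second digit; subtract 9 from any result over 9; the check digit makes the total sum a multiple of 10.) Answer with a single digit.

Partial digits right→left: 6 8 3 2 4 5 2 2 0 1 9 3 9 6 6 1 2 9 8
Double every second digit counting from the check-digit position (so the 1st, 3rd, 5th, ... of the partial from the right).
  doubled (with −9 where >9): 3 6 8 4 0 9 9 3 4 7 → sum 53
  kept as-is: 8 2 5 2 1 3 6 1 9 → sum 37
Total = 53 + 37 = 90.
Check digit = (10 − (90 mod 10)) mod 10 = 0.

0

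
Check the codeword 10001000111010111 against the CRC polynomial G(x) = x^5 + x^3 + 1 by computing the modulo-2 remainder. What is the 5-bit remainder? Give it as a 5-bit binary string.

Modulo-2 division of 10001000111010111 by 101001:
  pos 0: 100010 XOR 101001 = 001011
  pos 2: 101100 XOR 101001 = 000101
  pos 5: 101111 XOR 101001 = 000110
  pos 8: 110010 XOR 101001 = 011011
  pos 9: 110111 XOR 101001 = 011110
  pos 10: 111101 XOR 101001 = 010100
  pos 11: 101001 XOR 101001 = 000000
Remainder = 00000 (zero — the frame passes the CRC check).

00000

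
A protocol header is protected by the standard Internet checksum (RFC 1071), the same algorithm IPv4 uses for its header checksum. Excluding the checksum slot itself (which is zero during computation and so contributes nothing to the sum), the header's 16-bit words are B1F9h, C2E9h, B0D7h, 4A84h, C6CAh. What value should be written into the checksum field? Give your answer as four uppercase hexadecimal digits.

One's-complement addition (fold any carry out of bit 15 back into bit 0):
  0xB1F9 + 0xC2E9 = 0x174E2 → wrap carry → 0x74E3
  0x74E3 + 0xB0D7 = 0x125BA → wrap carry → 0x25BB
  0x25BB + 0x4A84 = 0x0703F
  0x703F + 0xC6CA = 0x13709 → wrap carry → 0x370A
One's-complement sum = 0x370A.
Checksum = ~0x370A & 0xFFFF = 0xC8F5.

C8F5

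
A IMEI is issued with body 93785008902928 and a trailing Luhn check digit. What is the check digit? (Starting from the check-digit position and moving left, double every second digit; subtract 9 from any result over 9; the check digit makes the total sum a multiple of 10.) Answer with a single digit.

0

Partial digits right→left: 8 2 9 2 0 9 8 0 0 5 8 7 3 9
Double every second digit counting from the check-digit position (so the 1st, 3rd, 5th, ... of the partial from the right).
  doubled (with −9 where >9): 7 9 0 7 0 7 6 → sum 36
  kept as-is: 2 2 9 0 5 7 9 → sum 34
Total = 36 + 34 = 70.
Check digit = (10 − (70 mod 10)) mod 10 = 0.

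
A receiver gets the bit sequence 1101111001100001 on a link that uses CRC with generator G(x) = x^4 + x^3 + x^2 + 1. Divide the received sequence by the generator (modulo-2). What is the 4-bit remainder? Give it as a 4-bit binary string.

Modulo-2 division of 1101111001100001 by 11101:
  pos 0: 11011 XOR 11101 = 00110
  pos 2: 11011 XOR 11101 = 00110
  pos 4: 11000 XOR 11101 = 00101
  pos 6: 10111 XOR 11101 = 01010
  pos 7: 10100 XOR 11101 = 01001
  pos 8: 10010 XOR 11101 = 01111
  pos 9: 11110 XOR 11101 = 00011
Remainder = 1101 (nonzero — an error is detected).

1101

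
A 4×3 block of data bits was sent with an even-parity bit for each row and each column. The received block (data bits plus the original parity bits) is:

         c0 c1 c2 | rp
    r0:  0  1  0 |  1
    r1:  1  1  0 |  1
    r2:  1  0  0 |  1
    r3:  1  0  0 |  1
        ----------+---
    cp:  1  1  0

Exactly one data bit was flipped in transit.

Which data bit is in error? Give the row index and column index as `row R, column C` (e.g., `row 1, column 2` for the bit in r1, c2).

Recompute each row's even parity and compare to rp:
  r0: data parity 1, sent rp 1 → ok
  r1: data parity 0, sent rp 1 → mismatch
  r2: data parity 1, sent rp 1 → ok
  r3: data parity 1, sent rp 1 → ok
Recompute each column's even parity and compare to cp:
  c0: data parity 1, sent cp 1 → ok
  c1: data parity 0, sent cp 1 → mismatch
  c2: data parity 0, sent cp 0 → ok
Exactly one row (r1) and one column (c1) fail → the flipped bit is at their intersection.

row 1, column 1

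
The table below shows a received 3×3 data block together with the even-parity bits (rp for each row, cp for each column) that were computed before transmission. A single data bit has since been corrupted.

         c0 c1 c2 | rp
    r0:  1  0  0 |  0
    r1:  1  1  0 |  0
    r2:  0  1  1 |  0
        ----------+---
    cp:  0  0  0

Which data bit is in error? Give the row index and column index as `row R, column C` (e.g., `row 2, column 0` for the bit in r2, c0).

Recompute each row's even parity and compare to rp:
  r0: data parity 1, sent rp 0 → mismatch
  r1: data parity 0, sent rp 0 → ok
  r2: data parity 0, sent rp 0 → ok
Recompute each column's even parity and compare to cp:
  c0: data parity 0, sent cp 0 → ok
  c1: data parity 0, sent cp 0 → ok
  c2: data parity 1, sent cp 0 → mismatch
Exactly one row (r0) and one column (c2) fail → the flipped bit is at their intersection.

row 0, column 2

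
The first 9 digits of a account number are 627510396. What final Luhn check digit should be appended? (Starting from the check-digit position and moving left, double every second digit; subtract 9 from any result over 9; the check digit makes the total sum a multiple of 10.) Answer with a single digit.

5

Partial digits right→left: 6 9 3 0 1 5 7 2 6
Double every second digit counting from the check-digit position (so the 1st, 3rd, 5th, ... of the partial from the right).
  doubled (with −9 where >9): 3 6 2 5 3 → sum 19
  kept as-is: 9 0 5 2 → sum 16
Total = 19 + 16 = 35.
Check digit = (10 − (35 mod 10)) mod 10 = 5.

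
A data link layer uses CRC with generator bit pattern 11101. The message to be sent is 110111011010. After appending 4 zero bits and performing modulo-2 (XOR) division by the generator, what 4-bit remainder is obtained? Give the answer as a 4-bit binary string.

0101

Append 4 zeros: 1101110110100000. Divide by 11101 (XOR where the leading bit is 1):
  pos 0: 11011 XOR 11101 = 00110
  pos 2: 11010 XOR 11101 = 00111
  pos 4: 11111 XOR 11101 = 00010
  pos 7: 10010 XOR 11101 = 01111
  pos 8: 11110 XOR 11101 = 00011
  pos 11: 11000 XOR 11101 = 00101
Remainder (last 4 bits) = 0101. This is the CRC / FCS.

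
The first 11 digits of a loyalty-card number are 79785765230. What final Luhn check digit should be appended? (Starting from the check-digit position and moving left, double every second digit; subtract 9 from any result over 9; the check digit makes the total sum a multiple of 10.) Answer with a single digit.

Partial digits right→left: 0 3 2 5 6 7 5 8 7 9 7
Double every second digit counting from the check-digit position (so the 1st, 3rd, 5th, ... of the partial from the right).
  doubled (with −9 where >9): 0 4 3 1 5 5 → sum 18
  kept as-is: 3 5 7 8 9 → sum 32
Total = 18 + 32 = 50.
Check digit = (10 − (50 mod 10)) mod 10 = 0.

0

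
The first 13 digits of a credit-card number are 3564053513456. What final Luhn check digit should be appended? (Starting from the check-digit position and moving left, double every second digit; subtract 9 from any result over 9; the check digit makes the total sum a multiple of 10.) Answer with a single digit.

Partial digits right→left: 6 5 4 3 1 5 3 5 0 4 6 5 3
Double every second digit counting from the check-digit position (so the 1st, 3rd, 5th, ... of the partial from the right).
  doubled (with −9 where >9): 3 8 2 6 0 3 6 → sum 28
  kept as-is: 5 3 5 5 4 5 → sum 27
Total = 28 + 27 = 55.
Check digit = (10 − (55 mod 10)) mod 10 = 5.

5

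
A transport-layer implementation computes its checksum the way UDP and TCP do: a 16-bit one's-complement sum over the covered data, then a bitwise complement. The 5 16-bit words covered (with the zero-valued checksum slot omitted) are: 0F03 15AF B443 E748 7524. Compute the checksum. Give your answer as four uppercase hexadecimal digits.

One's-complement addition (fold any carry out of bit 15 back into bit 0):
  0x0F03 + 0x15AF = 0x024B2
  0x24B2 + 0xB443 = 0x0D8F5
  0xD8F5 + 0xE748 = 0x1C03D → wrap carry → 0xC03E
  0xC03E + 0x7524 = 0x13562 → wrap carry → 0x3563
One's-complement sum = 0x3563.
Checksum = ~0x3563 & 0xFFFF = 0xCA9C.

CA9C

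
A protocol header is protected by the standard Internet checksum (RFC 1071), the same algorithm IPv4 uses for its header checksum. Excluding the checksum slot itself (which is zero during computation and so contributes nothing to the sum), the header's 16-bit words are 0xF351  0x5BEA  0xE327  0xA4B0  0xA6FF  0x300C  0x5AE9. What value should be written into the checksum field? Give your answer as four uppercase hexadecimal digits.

One's-complement addition (fold any carry out of bit 15 back into bit 0):
  0xF351 + 0x5BEA = 0x14F3B → wrap carry → 0x4F3C
  0x4F3C + 0xE327 = 0x13263 → wrap carry → 0x3264
  0x3264 + 0xA4B0 = 0x0D714
  0xD714 + 0xA6FF = 0x17E13 → wrap carry → 0x7E14
  0x7E14 + 0x300C = 0x0AE20
  0xAE20 + 0x5AE9 = 0x10909 → wrap carry → 0x090A
One's-complement sum = 0x090A.
Checksum = ~0x090A & 0xFFFF = 0xF6F5.

F6F5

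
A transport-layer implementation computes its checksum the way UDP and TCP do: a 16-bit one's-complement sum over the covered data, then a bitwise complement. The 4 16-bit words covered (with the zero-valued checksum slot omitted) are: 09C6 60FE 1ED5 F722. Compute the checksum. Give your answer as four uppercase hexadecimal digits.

7F43

One's-complement addition (fold any carry out of bit 15 back into bit 0):
  0x09C6 + 0x60FE = 0x06AC4
  0x6AC4 + 0x1ED5 = 0x08999
  0x8999 + 0xF722 = 0x180BB → wrap carry → 0x80BC
One's-complement sum = 0x80BC.
Checksum = ~0x80BC & 0xFFFF = 0x7F43.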